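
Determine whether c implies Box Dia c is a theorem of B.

Valid

Tableau for the negation not (c implies Box Dia c):
1. not (c implies Box Dia c), 0
2. c, 0
3. not Box Dia c, 0
4. not Dia c, 1
5. not c, 0
Accessibility: 0R0, 0R1, 1R0, 1R1
Branch closes: c and not c both at 0.
All branches of the negation close; one closing branch shown above.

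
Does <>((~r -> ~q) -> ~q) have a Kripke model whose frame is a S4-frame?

Satisfiable (open branch found)

1. <>((~r -> ~q) -> ~q), w0
2. (~r -> ~q) -> ~q, w1   [<>-rule on 1: fresh world w1, w0Rw1]
3. ~q, w1   [->-rule on 2 (branches; this branch)]
Accessibility: w0Rw0, w0Rw1, w1Rw1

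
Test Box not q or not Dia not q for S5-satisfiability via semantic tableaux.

Yes, satisfiable

1. Box not q or not Dia not q, w0
2. not Dia not q, w0   [or-rule on 1 (branches; this branch)]
3. q, w0   [neg-Dia-rule on 2 via w0Rw0]
Accessibility: w0Rw0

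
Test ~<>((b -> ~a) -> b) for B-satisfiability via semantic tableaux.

1. ~<>((b -> ~a) -> b), u
2. ~((b -> ~a) -> b), u
3. b -> ~a, u
4. ~b, u
5. ~a, u
Accessibility: uRu

Satisfiable (open branch found)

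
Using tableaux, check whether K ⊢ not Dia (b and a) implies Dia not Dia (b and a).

No, not valid

Tableau for the negation not (not Dia (b and a) implies Dia not Dia (b and a)):
1. not (not Dia (b and a) implies Dia not Dia (b and a)), 0
2. not Dia (b and a), 0
3. not Dia not Dia (b and a), 0
The negation has an open branch (countermodel exists).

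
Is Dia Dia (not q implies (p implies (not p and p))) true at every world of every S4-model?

No, not valid

Tableau for the negation not Dia Dia (not q implies (p implies (not p and p))):
1. not Dia Dia (not q implies (p implies (not p and p))), u
2. not Dia (not q implies (p implies (not p and p))), u
3. not (not q implies (p implies (not p and p))), u
4. not q, u
5. not (p implies (not p and p)), u
6. p, u
7. not (not p and p), u
Accessibility: uRu
The negation has an open branch (countermodel exists).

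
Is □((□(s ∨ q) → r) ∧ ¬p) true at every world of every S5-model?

Not valid

Tableau for the negation ¬□((□(s ∨ q) → r) ∧ ¬p):
1. ¬□((□(s ∨ q) → r) ∧ ¬p), u
2. ¬((□(s ∨ q) → r) ∧ ¬p), v   [¬□-rule on 1: fresh world v, uRv]
3. p, v   [¬∧-rule on 2 (branches; this branch)]
Accessibility: uRu, uRv, vRu, vRv
The negation has an open branch (countermodel exists).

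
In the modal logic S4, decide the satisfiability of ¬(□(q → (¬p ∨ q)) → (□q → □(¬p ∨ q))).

1. ¬(□(q → (¬p ∨ q)) → (□q → □(¬p ∨ q))), u
2. □(q → (¬p ∨ q)), u
3. ¬(□q → □(¬p ∨ q)), u
4. □q, u
5. ¬□(¬p ∨ q), u
6. q → (¬p ∨ q), u
7. q, u
8. ¬p ∨ q, u
9. ¬(¬p ∨ q), v
10. p, v
11. ¬q, v
12. q → (¬p ∨ q), v
13. q, v
Accessibility: uRu, uRv, vRv
Branch closes: q and ¬q both at v.
Every branch closes; the branch above is one of them.

No, unsatisfiable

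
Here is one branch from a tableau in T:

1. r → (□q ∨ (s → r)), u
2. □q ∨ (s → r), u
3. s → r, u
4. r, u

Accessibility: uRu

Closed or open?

Not closed

There is no literal clash: for every atom and world, at most one sign appears.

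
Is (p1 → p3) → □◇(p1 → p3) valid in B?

Tableau for the negation ¬((p1 → p3) → □◇(p1 → p3)):
1. ¬((p1 → p3) → □◇(p1 → p3)), u
2. p1 → p3, u
3. ¬□◇(p1 → p3), u
4. p3, u
5. ¬◇(p1 → p3), v
6. ¬(p1 → p3), u
7. p1, u
8. ¬p3, u
Accessibility: uRu, uRv, vRu, vRv
Branch closes: p3 and ¬p3 both at u.
Every branch of the negation's tableau closes; the branch above is one of them.

Valid in B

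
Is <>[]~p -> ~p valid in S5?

Tableau for the negation ~(<>[]~p -> ~p):
1. ~(<>[]~p -> ~p), w0
2. <>[]~p, w0
3. p, w0
4. []~p, w1
5. ~p, w0
Accessibility: w0Rw0, w0Rw1, w1Rw0, w1Rw1
Branch closes: p and ~p both at w0.
Every branch of the negation's tableau closes; the branch above is one of them.

Valid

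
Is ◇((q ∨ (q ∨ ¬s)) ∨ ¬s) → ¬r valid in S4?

No, not valid

Tableau for the negation ¬(◇((q ∨ (q ∨ ¬s)) ∨ ¬s) → ¬r):
1. ¬(◇((q ∨ (q ∨ ¬s)) ∨ ¬s) → ¬r), u
2. ◇((q ∨ (q ∨ ¬s)) ∨ ¬s), u   [¬→-rule on 1]
3. r, u   [¬→-rule on 1]
4. (q ∨ (q ∨ ¬s)) ∨ ¬s, v   [◇-rule on 2: fresh world v, uRv]
5. ¬s, v   [∨-rule on 4 (branches; this branch)]
Accessibility: uRu, uRv, vRv
The negation has an open branch (countermodel exists).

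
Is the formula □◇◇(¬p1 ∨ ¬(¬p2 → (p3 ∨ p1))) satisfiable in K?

Satisfiable (open branch found)

1. □◇◇(¬p1 ∨ ¬(¬p2 → (p3 ∨ p1))), 0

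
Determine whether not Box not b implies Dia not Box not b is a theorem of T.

Yes, valid

Tableau for the negation not (not Box not b implies Dia not Box not b):
1. not (not Box not b implies Dia not Box not b), w0
2. not Box not b, w0
3. not Dia not Box not b, w0
4. Box not b, w0
5. not b, w0
6. b, w1
7. Box not b, w1
8. not b, w1
Accessibility: w0Rw0, w0Rw1, w1Rw1
Branch closes: b and not b both at w1.
Every branch of the negation's tableau closes; the branch above is one of them.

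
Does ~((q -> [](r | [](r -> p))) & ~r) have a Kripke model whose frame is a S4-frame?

1. ~((q -> [](r | [](r -> p))) & ~r), u
2. r, u   [~&-rule on 1 (branches; this branch)]
Accessibility: uRu

Satisfiable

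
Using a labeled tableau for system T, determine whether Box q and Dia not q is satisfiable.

1. Box q and Dia not q, w0
2. Box q, w0
3. Dia not q, w0
4. q, w0
5. not q, w1
6. q, w1
Accessibility: w0Rw0, w0Rw1, w1Rw1
Branch closes: q and not q both at w1.
Every branch closes; the branch above is one of them.

No, unsatisfiable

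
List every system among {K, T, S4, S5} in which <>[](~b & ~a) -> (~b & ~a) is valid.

S5

S4-tableau for the negation ~(<>[](~b & ~a) -> (~b & ~a)):
1. ~(<>[](~b & ~a) -> (~b & ~a)), w0
2. <>[](~b & ~a), w0   [~->-rule on 1]
3. ~(~b & ~a), w0   [~->-rule on 1]
4. a, w0   [~&-rule on 3 (branches; this branch)]
5. [](~b & ~a), w1   [<>-rule on 2: fresh world w1, w0Rw1]
6. ~b & ~a, w1   [[]-rule on 5 via w1Rw1]
7. ~b, w1   [&-rule on 6]
8. ~a, w1   [&-rule on 6]
Accessibility: w0Rw0, w0Rw1, w1Rw1
Complete open branch: countermodel on an S4-frame, so not valid in S4, nor in K, T (the same frame is also a K-frame and a T-frame).
S5-tableau for the negation ~(<>[](~b & ~a) -> (~b & ~a)):
1. ~(<>[](~b & ~a) -> (~b & ~a)), w0
2. <>[](~b & ~a), w0   [~->-rule on 1]
3. ~(~b & ~a), w0   [~->-rule on 1]
4. a, w0   [~&-rule on 3 (branches; this branch)]
5. [](~b & ~a), w1   [<>-rule on 2: fresh world w1, w0Rw1]
6. ~b & ~a, w0   [[]-rule on 5 via w1Rw0]
7. ~b, w0   [&-rule on 6]
8. ~a, w0   [&-rule on 6]
Accessibility: w0Rw0, w0Rw1, w1Rw0, w1Rw1
Branch closes: a and ~a both at w0.
Every branch closes (one shown): valid in S5.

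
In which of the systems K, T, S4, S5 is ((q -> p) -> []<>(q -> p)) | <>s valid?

S5-tableau for the negation ~(((q -> p) -> []<>(q -> p)) | <>s):
1. ~(((q -> p) -> []<>(q -> p)) | <>s), 0
2. ~((q -> p) -> []<>(q -> p)), 0
3. ~<>s, 0
4. q -> p, 0
5. ~[]<>(q -> p), 0
6. ~s, 0
7. p, 0
8. ~<>(q -> p), 1
9. ~s, 1
10. ~(q -> p), 0
11. q, 0
12. ~p, 0
Accessibility: 0R0, 0R1, 1R0, 1R1
Branch closes: p and ~p both at 0.
Every branch closes (one shown): valid in S5.
S4-tableau for the negation ~(((q -> p) -> []<>(q -> p)) | <>s):
1. ~(((q -> p) -> []<>(q -> p)) | <>s), 0
2. ~((q -> p) -> []<>(q -> p)), 0
3. ~<>s, 0
4. q -> p, 0
5. ~[]<>(q -> p), 0
6. ~s, 0
7. p, 0
8. ~<>(q -> p), 1
9. ~s, 1
10. ~(q -> p), 1
11. q, 1
12. ~p, 1
Accessibility: 0R0, 0R1, 1R1
Complete open branch: countermodel on an S4-frame, so not valid in S4, nor in K, T (the same frame is also a K-frame and a T-frame).

S5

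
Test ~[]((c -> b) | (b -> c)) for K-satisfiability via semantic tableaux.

1. ~[]((c -> b) | (b -> c)), w0
2. ~((c -> b) | (b -> c)), w1
3. ~(c -> b), w1
4. ~(b -> c), w1
5. c, w1
6. ~b, w1
7. b, w1
8. ~c, w1
Accessibility: w0Rw1
Branch closes: b and ~b both at w1.
(One branch shown.) All branches close.

Unsatisfiable (every branch closes)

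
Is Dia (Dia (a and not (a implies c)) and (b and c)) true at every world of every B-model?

No, not valid

Tableau for the negation not Dia (Dia (a and not (a implies c)) and (b and c)):
1. not Dia (Dia (a and not (a implies c)) and (b and c)), 0
2. not (Dia (a and not (a implies c)) and (b and c)), 0
3. not (b and c), 0
4. not c, 0
Accessibility: 0R0
The negation has an open branch (countermodel exists).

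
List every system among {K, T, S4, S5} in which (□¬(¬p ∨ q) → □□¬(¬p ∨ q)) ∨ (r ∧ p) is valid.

T-tableau for the negation ¬((□¬(¬p ∨ q) → □□¬(¬p ∨ q)) ∨ (r ∧ p)):
1. ¬((□¬(¬p ∨ q) → □□¬(¬p ∨ q)) ∨ (r ∧ p)), u
2. ¬(□¬(¬p ∨ q) → □□¬(¬p ∨ q)), u
3. ¬(r ∧ p), u
4. □¬(¬p ∨ q), u
5. ¬□□¬(¬p ∨ q), u
6. ¬(¬p ∨ q), u
7. p, u
8. ¬q, u
9. ¬r, u
10. ¬□¬(¬p ∨ q), v
11. ¬(¬p ∨ q), v
12. p, v
13. ¬q, v
14. ¬p ∨ q, w
15. q, w
Accessibility: uRu, uRv, vRv, vRw, wRw
Complete open branch: countermodel on a T-frame, so not valid in T, nor in K (the same frame is also a K-frame).
S4-tableau for the negation ¬((□¬(¬p ∨ q) → □□¬(¬p ∨ q)) ∨ (r ∧ p)):
1. ¬((□¬(¬p ∨ q) → □□¬(¬p ∨ q)) ∨ (r ∧ p)), u
2. ¬(□¬(¬p ∨ q) → □□¬(¬p ∨ q)), u
3. ¬(r ∧ p), u
4. □¬(¬p ∨ q), u
5. ¬□□¬(¬p ∨ q), u
6. ¬(¬p ∨ q), u
7. p, u
8. ¬q, u
9. ¬r, u
10. ¬□¬(¬p ∨ q), v
11. ¬(¬p ∨ q), v
12. p, v
13. ¬q, v
14. ¬p ∨ q, w
15. ¬(¬p ∨ q), w
16. p, w
17. ¬q, w
18. q, w
Accessibility: uRu, uRv, uRw, vRv, vRw, wRw
Branch closes: q and ¬q both at w.
Every branch closes (one shown): valid in S4, hence also in S5 (every theorem of S4 is a theorem of S5).

S4, S5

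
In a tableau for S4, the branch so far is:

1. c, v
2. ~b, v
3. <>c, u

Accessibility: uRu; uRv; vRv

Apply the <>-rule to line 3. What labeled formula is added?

a fresh world w with uRw, and c at w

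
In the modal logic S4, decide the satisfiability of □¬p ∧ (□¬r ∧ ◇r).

Unsatisfiable

1. □¬p ∧ (□¬r ∧ ◇r), w0
2. □¬p, w0
3. □¬r ∧ ◇r, w0
4. □¬r, w0
5. ◇r, w0
6. ¬p, w0
7. ¬r, w0
8. r, w1
9. ¬p, w1
10. ¬r, w1
Accessibility: w0Rw0, w0Rw1, w1Rw1
Branch closes: r and ¬r both at w1.
All branches of the tableau close; one closing branch shown above.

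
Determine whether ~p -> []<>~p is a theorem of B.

Tableau for the negation ~(~p -> []<>~p):
1. ~(~p -> []<>~p), u
2. ~p, u   [~->-rule on 1]
3. ~[]<>~p, u   [~->-rule on 1]
4. ~<>~p, v   [~[]-rule on 3: fresh world v, uRv]
5. p, u   [~<>-rule on 4 via vRu]
Accessibility: uRu, uRv, vRu, vRv
Branch closes: p and ~p both at u.
All branches of the negation close; one closing branch shown above.

Valid in B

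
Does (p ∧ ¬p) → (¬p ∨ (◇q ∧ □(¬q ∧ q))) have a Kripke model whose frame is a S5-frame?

Satisfiable

1. (p ∧ ¬p) → (¬p ∨ (◇q ∧ □(¬q ∧ q))), u
2. ¬p ∨ (◇q ∧ □(¬q ∧ q)), u
3. ¬p, u
Accessibility: uRu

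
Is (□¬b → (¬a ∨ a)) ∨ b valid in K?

Valid in K

Tableau for the negation ¬((□¬b → (¬a ∨ a)) ∨ b):
1. ¬((□¬b → (¬a ∨ a)) ∨ b), u
2. ¬(□¬b → (¬a ∨ a)), u
3. ¬b, u
4. □¬b, u
5. ¬(¬a ∨ a), u
6. a, u
7. ¬a, u
Branch closes: a and ¬a both at u.
All branches of the negation close; one closing branch shown above.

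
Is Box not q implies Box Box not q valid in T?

Tableau for the negation not (Box not q implies Box Box not q):
1. not (Box not q implies Box Box not q), w0
2. Box not q, w0
3. not Box Box not q, w0
4. not q, w0
5. not Box not q, w1
6. not q, w1
7. q, w2
Accessibility: w0Rw0, w0Rw1, w1Rw1, w1Rw2, w2Rw2
The negation has an open branch (countermodel exists).

Not valid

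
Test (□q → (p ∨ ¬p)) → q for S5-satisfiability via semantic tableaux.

Satisfiable

1. (□q → (p ∨ ¬p)) → q, u
2. q, u
Accessibility: uRu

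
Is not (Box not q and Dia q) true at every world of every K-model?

Valid in K

Tableau for the negation Box not q and Dia q:
1. Box not q and Dia q, w0
2. Box not q, w0
3. Dia q, w0
4. q, w1
5. not q, w1
Accessibility: w0Rw1
Branch closes: q and not q both at w1.
Every branch of the negation's tableau closes; the branch above is one of them.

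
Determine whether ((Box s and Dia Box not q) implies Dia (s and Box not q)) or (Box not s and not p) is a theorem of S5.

Tableau for the negation not (((Box s and Dia Box not q) implies Dia (s and Box not q)) or (Box not s and not p)):
1. not (((Box s and Dia Box not q) implies Dia (s and Box not q)) or (Box not s and not p)), 0
2. not ((Box s and Dia Box not q) implies Dia (s and Box not q)), 0
3. not (Box not s and not p), 0
4. Box s and Dia Box not q, 0
5. not Dia (s and Box not q), 0
6. Box s, 0
7. Dia Box not q, 0
8. not (s and Box not q), 0
9. s, 0
10. not Box not s, 0
11. not Box not q, 0
12. Box not q, 1
13. not (s and Box not q), 1
14. s, 1
15. not q, 0
16. not q, 1
17. not Box not q, 1
18. s, 2
19. not (s and Box not q), 2
20. not q, 2
21. not Box not q, 2
22. q, 3
23. not (s and Box not q), 3
24. s, 3
25. not q, 3
Accessibility: 0R0, 0R1, 0R2, 0R3, 1R0, 1R1, 1R2, 1R3, 2R0, 2R1, 2R2, 2R3, 3R0, 3R1, 3R2, 3R3
Branch closes: q and not q both at 3.
All branches of the negation close; one closing branch shown above.

Valid in S5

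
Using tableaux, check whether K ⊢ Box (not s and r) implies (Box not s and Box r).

Tableau for the negation not (Box (not s and r) implies (Box not s and Box r)):
1. not (Box (not s and r) implies (Box not s and Box r)), 0
2. Box (not s and r), 0
3. not (Box not s and Box r), 0
4. not Box r, 0
5. not r, 1
6. not s and r, 1
7. not s, 1
8. r, 1
Accessibility: 0R1
Branch closes: r and not r both at 1.
All branches of the negation close; one closing branch shown above.

Yes, valid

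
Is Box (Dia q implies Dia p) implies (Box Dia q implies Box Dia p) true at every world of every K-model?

Tableau for the negation not (Box (Dia q implies Dia p) implies (Box Dia q implies Box Dia p)):
1. not (Box (Dia q implies Dia p) implies (Box Dia q implies Box Dia p)), u
2. Box (Dia q implies Dia p), u
3. not (Box Dia q implies Box Dia p), u
4. Box Dia q, u
5. not Box Dia p, u
6. not Dia p, v
7. Dia q implies Dia p, v
8. Dia q, v
9. Dia p, v
10. q, w
11. not p, w
12. p, x
13. not p, x
Accessibility: uRv, vRw, vRx
Branch closes: p and not p both at x.
All branches of the negation close; one closing branch shown above.

Yes, valid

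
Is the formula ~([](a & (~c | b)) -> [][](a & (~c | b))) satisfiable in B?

Yes, satisfiable

1. ~([](a & (~c | b)) -> [][](a & (~c | b))), 0
2. [](a & (~c | b)), 0
3. ~[][](a & (~c | b)), 0
4. a & (~c | b), 0
5. a, 0
6. ~c | b, 0
7. b, 0
8. ~[](a & (~c | b)), 1
9. a & (~c | b), 1
10. a, 1
11. ~c | b, 1
12. b, 1
13. ~(a & (~c | b)), 2
14. ~(~c | b), 2
15. c, 2
16. ~b, 2
Accessibility: 0R0, 0R1, 1R0, 1R1, 1R2, 2R1, 2R2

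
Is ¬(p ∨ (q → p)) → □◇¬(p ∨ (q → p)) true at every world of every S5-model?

Valid in S5

Tableau for the negation ¬(¬(p ∨ (q → p)) → □◇¬(p ∨ (q → p))):
1. ¬(¬(p ∨ (q → p)) → □◇¬(p ∨ (q → p))), u
2. ¬(p ∨ (q → p)), u   [¬→-rule on 1]
3. ¬□◇¬(p ∨ (q → p)), u   [¬→-rule on 1]
4. ¬p, u   [¬∨-rule on 2]
5. ¬(q → p), u   [¬∨-rule on 2]
6. q, u   [¬→-rule on 5]
7. ¬◇¬(p ∨ (q → p)), v   [¬□-rule on 3: fresh world v, uRv]
8. p ∨ (q → p), u   [¬◇-rule on 7 via vRu]
9. p ∨ (q → p), v   [¬◇-rule on 7 via vRv]
10. q → p, u   [∨-rule on 8 (branches; this branch)]
11. q → p, v   [∨-rule on 9 (branches; this branch)]
12. p, u   [→-rule on 10 (branches; this branch)]
Accessibility: uRu, uRv, vRu, vRv
Branch closes: p and ¬p both at u.
Every branch of the negation's tableau closes; the branch above is one of them.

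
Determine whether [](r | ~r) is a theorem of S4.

Tableau for the negation ~[](r | ~r):
1. ~[](r | ~r), u
2. ~(r | ~r), v   [~[]-rule on 1: fresh world v, uRv]
3. ~r, v   [~|-rule on 2]
4. r, v   [~|-rule on 2]
Accessibility: uRu, uRv, vRv
Branch closes: r and ~r both at v.
All branches of the negation close; one closing branch shown above.

Valid in S4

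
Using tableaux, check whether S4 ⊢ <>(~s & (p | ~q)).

Invalid (countermodel exists)

Tableau for the negation ~<>(~s & (p | ~q)):
1. ~<>(~s & (p | ~q)), 0
2. ~(~s & (p | ~q)), 0   [~<>-rule on 1 via 0R0]
3. ~(p | ~q), 0   [~&-rule on 2 (branches; this branch)]
4. ~p, 0   [~|-rule on 3]
5. q, 0   [~|-rule on 3]
Accessibility: 0R0
The negation has an open branch (countermodel exists).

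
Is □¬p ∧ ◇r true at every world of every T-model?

Tableau for the negation ¬(□¬p ∧ ◇r):
1. ¬(□¬p ∧ ◇r), u
2. ¬◇r, u   [¬∧-rule on 1 (branches; this branch)]
3. ¬r, u   [¬◇-rule on 2 via uRu]
Accessibility: uRu
The negation has an open branch (countermodel exists).

No, not valid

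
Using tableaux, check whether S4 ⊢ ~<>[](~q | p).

No, not valid

Tableau for the negation <>[](~q | p):
1. <>[](~q | p), w0
2. [](~q | p), w1
3. ~q | p, w1
4. p, w1
Accessibility: w0Rw0, w0Rw1, w1Rw1
The negation has an open branch (countermodel exists).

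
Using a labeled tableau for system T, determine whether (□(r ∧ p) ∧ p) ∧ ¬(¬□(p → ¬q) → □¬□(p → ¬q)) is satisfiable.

Satisfiable

1. (□(r ∧ p) ∧ p) ∧ ¬(¬□(p → ¬q) → □¬□(p → ¬q)), 0
2. □(r ∧ p) ∧ p, 0
3. ¬(¬□(p → ¬q) → □¬□(p → ¬q)), 0
4. □(r ∧ p), 0
5. p, 0
6. ¬□(p → ¬q), 0
7. ¬□¬□(p → ¬q), 0
8. r ∧ p, 0
9. r, 0
10. ¬(p → ¬q), 1
11. p, 1
12. q, 1
13. r ∧ p, 1
14. r, 1
15. □(p → ¬q), 2
16. r ∧ p, 2
17. r, 2
18. p, 2
19. p → ¬q, 2
20. ¬q, 2
Accessibility: 0R0, 0R1, 0R2, 1R1, 2R2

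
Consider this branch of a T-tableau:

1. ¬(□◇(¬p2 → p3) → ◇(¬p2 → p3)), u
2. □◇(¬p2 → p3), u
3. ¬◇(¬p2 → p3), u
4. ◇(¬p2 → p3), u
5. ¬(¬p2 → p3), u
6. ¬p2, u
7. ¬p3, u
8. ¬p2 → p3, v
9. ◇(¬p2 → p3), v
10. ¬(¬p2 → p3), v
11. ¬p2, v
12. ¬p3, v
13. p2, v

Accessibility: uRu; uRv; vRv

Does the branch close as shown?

Yes, closed

Both p2 and ¬p2 appear at v.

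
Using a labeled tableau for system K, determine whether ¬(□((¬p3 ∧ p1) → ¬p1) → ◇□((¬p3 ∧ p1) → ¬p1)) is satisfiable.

Satisfiable

1. ¬(□((¬p3 ∧ p1) → ¬p1) → ◇□((¬p3 ∧ p1) → ¬p1)), u
2. □((¬p3 ∧ p1) → ¬p1), u
3. ¬◇□((¬p3 ∧ p1) → ¬p1), u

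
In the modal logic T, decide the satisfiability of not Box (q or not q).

Unsatisfiable (every branch closes)

1. not Box (q or not q), 0
2. not (q or not q), 1
3. not q, 1
4. q, 1
Accessibility: 0R0, 0R1, 1R1
Branch closes: q and not q both at 1.
Every branch closes; the branch above is one of them.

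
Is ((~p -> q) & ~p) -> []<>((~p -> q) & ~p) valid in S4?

No, not valid

Tableau for the negation ~(((~p -> q) & ~p) -> []<>((~p -> q) & ~p)):
1. ~(((~p -> q) & ~p) -> []<>((~p -> q) & ~p)), u
2. (~p -> q) & ~p, u
3. ~[]<>((~p -> q) & ~p), u
4. ~p -> q, u
5. ~p, u
6. q, u
7. ~<>((~p -> q) & ~p), v
8. ~((~p -> q) & ~p), v
9. p, v
Accessibility: uRu, uRv, vRv
The negation has an open branch (countermodel exists).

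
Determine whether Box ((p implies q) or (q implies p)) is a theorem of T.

Tableau for the negation not Box ((p implies q) or (q implies p)):
1. not Box ((p implies q) or (q implies p)), u
2. not ((p implies q) or (q implies p)), v
3. not (p implies q), v
4. not (q implies p), v
5. p, v
6. not q, v
7. q, v
8. not p, v
Accessibility: uRu, uRv, vRv
Branch closes: q and not q both at v.
Every branch of the negation's tableau closes; the branch above is one of them.

Valid in T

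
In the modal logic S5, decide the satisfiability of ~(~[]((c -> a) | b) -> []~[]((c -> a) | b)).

Unsatisfiable

1. ~(~[]((c -> a) | b) -> []~[]((c -> a) | b)), 0
2. ~[]((c -> a) | b), 0
3. ~[]~[]((c -> a) | b), 0
4. ~((c -> a) | b), 1
5. ~(c -> a), 1
6. ~b, 1
7. c, 1
8. ~a, 1
9. []((c -> a) | b), 2
10. (c -> a) | b, 0
11. (c -> a) | b, 1
12. (c -> a) | b, 2
13. c -> a, 0
14. c -> a, 1
15. b, 2
16. a, 0
17. a, 1
Accessibility: 0R0, 0R1, 0R2, 1R0, 1R1, 1R2, 2R0, 2R1, 2R2
Branch closes: a and ~a both at 1.
(One branch shown.) All branches close.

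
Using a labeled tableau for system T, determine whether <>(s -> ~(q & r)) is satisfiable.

Satisfiable (open branch found)

1. <>(s -> ~(q & r)), u
2. s -> ~(q & r), v
3. ~(q & r), v
4. ~r, v
Accessibility: uRu, uRv, vRv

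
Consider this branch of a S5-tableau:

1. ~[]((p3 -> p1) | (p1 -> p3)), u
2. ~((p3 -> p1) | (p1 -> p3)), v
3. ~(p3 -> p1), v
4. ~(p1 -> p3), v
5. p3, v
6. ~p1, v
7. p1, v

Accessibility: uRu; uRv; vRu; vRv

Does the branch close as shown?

Closed

Both p1 and ~p1 appear at v.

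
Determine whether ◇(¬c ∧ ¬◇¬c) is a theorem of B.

No, not valid

Tableau for the negation ¬◇(¬c ∧ ¬◇¬c):
1. ¬◇(¬c ∧ ¬◇¬c), w0
2. ¬(¬c ∧ ¬◇¬c), w0
3. ◇¬c, w0
4. ¬c, w1
5. ¬(¬c ∧ ¬◇¬c), w1
6. ◇¬c, w1
7. ¬c, w2
Accessibility: w0Rw0, w0Rw1, w1Rw0, w1Rw1, w1Rw2, w2Rw1, w2Rw2
The negation has an open branch (countermodel exists).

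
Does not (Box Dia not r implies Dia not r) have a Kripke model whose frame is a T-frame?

Unsatisfiable (every branch closes)

1. not (Box Dia not r implies Dia not r), 0
2. Box Dia not r, 0
3. not Dia not r, 0
4. Dia not r, 0
5. r, 0
6. not r, 1
7. Dia not r, 1
8. r, 1
Accessibility: 0R0, 0R1, 1R1
Branch closes: r and not r both at 1.
All branches of the tableau close; one closing branch shown above.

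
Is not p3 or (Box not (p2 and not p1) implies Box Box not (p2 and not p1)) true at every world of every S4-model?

Yes, valid

Tableau for the negation not (not p3 or (Box not (p2 and not p1) implies Box Box not (p2 and not p1))):
1. not (not p3 or (Box not (p2 and not p1) implies Box Box not (p2 and not p1))), w0
2. p3, w0
3. not (Box not (p2 and not p1) implies Box Box not (p2 and not p1)), w0
4. Box not (p2 and not p1), w0
5. not Box Box not (p2 and not p1), w0
6. not (p2 and not p1), w0
7. p1, w0
8. not Box not (p2 and not p1), w1
9. not (p2 and not p1), w1
10. p1, w1
11. p2 and not p1, w2
12. p2, w2
13. not p1, w2
14. not (p2 and not p1), w2
15. p1, w2
Accessibility: w0Rw0, w0Rw1, w0Rw2, w1Rw1, w1Rw2, w2Rw2
Branch closes: p1 and not p1 both at w2.
All branches of the negation close; one closing branch shown above.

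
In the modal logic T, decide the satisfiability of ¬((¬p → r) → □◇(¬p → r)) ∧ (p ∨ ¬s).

Satisfiable

1. ¬((¬p → r) → □◇(¬p → r)) ∧ (p ∨ ¬s), 0
2. ¬((¬p → r) → □◇(¬p → r)), 0   [∧-rule on 1]
3. p ∨ ¬s, 0   [∧-rule on 1]
4. ¬p → r, 0   [¬→-rule on 2]
5. ¬□◇(¬p → r), 0   [¬→-rule on 2]
6. ¬s, 0   [∨-rule on 3 (branches; this branch)]
7. r, 0   [→-rule on 4 (branches; this branch)]
8. ¬◇(¬p → r), 1   [¬□-rule on 5: fresh world 1, 0R1]
9. ¬(¬p → r), 1   [¬◇-rule on 8 via 1R1]
10. ¬p, 1   [¬→-rule on 9]
11. ¬r, 1   [¬→-rule on 9]
Accessibility: 0R0, 0R1, 1R1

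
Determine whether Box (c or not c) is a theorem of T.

Tableau for the negation not Box (c or not c):
1. not Box (c or not c), u
2. not (c or not c), v
3. not c, v
4. c, v
Accessibility: uRu, uRv, vRv
Branch closes: c and not c both at v.
Every branch of the negation's tableau closes; the branch above is one of them.

Valid in T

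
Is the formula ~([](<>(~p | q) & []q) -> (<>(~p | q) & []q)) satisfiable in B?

1. ~([](<>(~p | q) & []q) -> (<>(~p | q) & []q)), 0
2. [](<>(~p | q) & []q), 0   [~->-rule on 1]
3. ~(<>(~p | q) & []q), 0   [~->-rule on 1]
4. <>(~p | q) & []q, 0   [[]-rule on 2 via 0R0]
5. <>(~p | q), 0   [&-rule on 4]
6. []q, 0   [&-rule on 4]
7. q, 0   [[]-rule on 6 via 0R0]
8. ~[]q, 0   [~&-rule on 3 (branches; this branch)]
9. ~p | q, 1   [<>-rule on 5: fresh world 1, 0R1]
10. <>(~p | q) & []q, 1   [[]-rule on 2 via 0R1]
11. <>(~p | q), 1   [&-rule on 10]
12. []q, 1   [&-rule on 10]
13. q, 1   [[]-rule on 6 via 0R1]
14. ~q, 2   [~[]-rule on 8: fresh world 2, 0R2]
15. <>(~p | q) & []q, 2   [[]-rule on 2 via 0R2]
16. <>(~p | q), 2   [&-rule on 15]
17. []q, 2   [&-rule on 15]
18. q, 2   [[]-rule on 6 via 0R2]
Accessibility: 0R0, 0R1, 0R2, 1R0, 1R1, 2R0, 2R2
Branch closes: q and ~q both at 2.
Every branch closes; the branch above is one of them.

Unsatisfiable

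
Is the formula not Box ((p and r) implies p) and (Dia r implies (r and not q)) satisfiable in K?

Unsatisfiable

1. not Box ((p and r) implies p) and (Dia r implies (r and not q)), u
2. not Box ((p and r) implies p), u
3. Dia r implies (r and not q), u
4. r and not q, u
5. r, u
6. not q, u
7. not ((p and r) implies p), v
8. p and r, v
9. not p, v
10. p, v
11. r, v
Accessibility: uRv
Branch closes: p and not p both at v.
(One branch shown.) All branches close.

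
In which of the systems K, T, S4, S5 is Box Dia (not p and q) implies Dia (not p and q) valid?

K-tableau for the negation not (Box Dia (not p and q) implies Dia (not p and q)):
1. not (Box Dia (not p and q) implies Dia (not p and q)), w0
2. Box Dia (not p and q), w0
3. not Dia (not p and q), w0
Complete open branch: countermodel on a K-frame, so not valid in K.
T-tableau for the negation not (Box Dia (not p and q) implies Dia (not p and q)):
1. not (Box Dia (not p and q) implies Dia (not p and q)), w0
2. Box Dia (not p and q), w0
3. not Dia (not p and q), w0
4. Dia (not p and q), w0
5. not (not p and q), w0
6. not q, w0
7. not p and q, w1
8. not p, w1
9. q, w1
10. Dia (not p and q), w1
11. not (not p and q), w1
12. not q, w1
Accessibility: w0Rw0, w0Rw1, w1Rw1
Branch closes: q and not q both at w1.
Every branch closes (one shown): valid in T, hence also in S4, S5 (every theorem of T is a theorem of S4 and S5).

T, S4, S5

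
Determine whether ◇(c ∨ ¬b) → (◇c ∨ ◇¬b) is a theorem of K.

Valid in K

Tableau for the negation ¬(◇(c ∨ ¬b) → (◇c ∨ ◇¬b)):
1. ¬(◇(c ∨ ¬b) → (◇c ∨ ◇¬b)), w0
2. ◇(c ∨ ¬b), w0
3. ¬(◇c ∨ ◇¬b), w0
4. ¬◇c, w0
5. ¬◇¬b, w0
6. c ∨ ¬b, w1
7. ¬c, w1
8. b, w1
9. ¬b, w1
Accessibility: w0Rw1
Branch closes: b and ¬b both at w1.
Every branch of the negation's tableau closes; the branch above is one of them.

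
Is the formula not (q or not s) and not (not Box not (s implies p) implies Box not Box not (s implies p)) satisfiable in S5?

1. not (q or not s) and not (not Box not (s implies p) implies Box not Box not (s implies p)), 0
2. not (q or not s), 0
3. not (not Box not (s implies p) implies Box not Box not (s implies p)), 0
4. not q, 0
5. s, 0
6. not Box not (s implies p), 0
7. not Box not Box not (s implies p), 0
8. s implies p, 1
9. p, 1
10. Box not (s implies p), 2
11. not (s implies p), 0
12. not p, 0
13. not (s implies p), 1
14. s, 1
15. not p, 1
Accessibility: 0R0, 0R1, 0R2, 1R0, 1R1, 1R2, 2R0, 2R1, 2R2
Branch closes: p and not p both at 1.
All branches of the tableau close; one closing branch shown above.

No, unsatisfiable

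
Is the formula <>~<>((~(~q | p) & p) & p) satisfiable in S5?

Satisfiable

1. <>~<>((~(~q | p) & p) & p), w0
2. ~<>((~(~q | p) & p) & p), w1
3. ~((~(~q | p) & p) & p), w0
4. ~((~(~q | p) & p) & p), w1
5. ~p, w0
6. ~p, w1
Accessibility: w0Rw0, w0Rw1, w1Rw0, w1Rw1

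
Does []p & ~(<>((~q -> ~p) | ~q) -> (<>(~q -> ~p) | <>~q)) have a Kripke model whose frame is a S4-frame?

No, unsatisfiable

1. []p & ~(<>((~q -> ~p) | ~q) -> (<>(~q -> ~p) | <>~q)), u
2. []p, u   [&-rule on 1]
3. ~(<>((~q -> ~p) | ~q) -> (<>(~q -> ~p) | <>~q)), u   [&-rule on 1]
4. <>((~q -> ~p) | ~q), u   [~->-rule on 3]
5. ~(<>(~q -> ~p) | <>~q), u   [~->-rule on 3]
6. ~<>(~q -> ~p), u   [~|-rule on 5]
7. ~<>~q, u   [~|-rule on 5]
8. p, u   [[]-rule on 2 via uRu]
9. ~(~q -> ~p), u   [~<>-rule on 6 via uRu]
10. ~q, u   [~->-rule on 9]
11. q, u   [~<>-rule on 7 via uRu]
Accessibility: uRu
Branch closes: q and ~q both at u.
(One branch shown.) All branches close.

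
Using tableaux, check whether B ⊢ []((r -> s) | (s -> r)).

Yes, valid

Tableau for the negation ~[]((r -> s) | (s -> r)):
1. ~[]((r -> s) | (s -> r)), 0
2. ~((r -> s) | (s -> r)), 1
3. ~(r -> s), 1
4. ~(s -> r), 1
5. r, 1
6. ~s, 1
7. s, 1
8. ~r, 1
Accessibility: 0R0, 0R1, 1R0, 1R1
Branch closes: s and ~s both at 1.
Every branch of the negation's tableau closes; the branch above is one of them.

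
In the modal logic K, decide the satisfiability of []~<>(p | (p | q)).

1. []~<>(p | (p | q)), u

Satisfiable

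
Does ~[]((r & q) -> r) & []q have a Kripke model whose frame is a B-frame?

1. ~[]((r & q) -> r) & []q, 0
2. ~[]((r & q) -> r), 0
3. []q, 0
4. q, 0
5. ~((r & q) -> r), 1
6. r & q, 1
7. ~r, 1
8. r, 1
9. q, 1
Accessibility: 0R0, 0R1, 1R0, 1R1
Branch closes: r and ~r both at 1.
All branches of the tableau close; one closing branch shown above.

Unsatisfiable (every branch closes)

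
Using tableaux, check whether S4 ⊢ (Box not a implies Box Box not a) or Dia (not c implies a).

Valid

Tableau for the negation not ((Box not a implies Box Box not a) or Dia (not c implies a)):
1. not ((Box not a implies Box Box not a) or Dia (not c implies a)), w0
2. not (Box not a implies Box Box not a), w0   [neg-or-rule on 1]
3. not Dia (not c implies a), w0   [neg-or-rule on 1]
4. Box not a, w0   [neg-implies-rule on 2]
5. not Box Box not a, w0   [neg-implies-rule on 2]
6. not (not c implies a), w0   [neg-Dia-rule on 3 via w0Rw0]
7. not c, w0   [neg-implies-rule on 6]
8. not a, w0   [neg-implies-rule on 6]
9. not Box not a, w1   [neg-Box-rule on 5: fresh world w1, w0Rw1]
10. not (not c implies a), w1   [neg-Dia-rule on 3 via w0Rw1]
11. not c, w1   [neg-implies-rule on 10]
12. not a, w1   [neg-implies-rule on 10]
13. a, w2   [neg-Box-rule on 9: fresh world w2, w1Rw2]
14. not (not c implies a), w2   [neg-Dia-rule on 3 via w0Rw2]
15. not c, w2   [neg-implies-rule on 14]
16. not a, w2   [neg-implies-rule on 14]
Accessibility: w0Rw0, w0Rw1, w0Rw2, w1Rw1, w1Rw2, w2Rw2
Branch closes: a and not a both at w2.
All branches of the negation close; one closing branch shown above.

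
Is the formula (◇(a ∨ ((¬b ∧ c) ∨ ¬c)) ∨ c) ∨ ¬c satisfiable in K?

Satisfiable

1. (◇(a ∨ ((¬b ∧ c) ∨ ¬c)) ∨ c) ∨ ¬c, w0
2. ¬c, w0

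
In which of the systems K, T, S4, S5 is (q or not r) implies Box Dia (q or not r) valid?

S5

S5-tableau for the negation not ((q or not r) implies Box Dia (q or not r)):
1. not ((q or not r) implies Box Dia (q or not r)), u
2. q or not r, u   [neg-implies-rule on 1]
3. not Box Dia (q or not r), u   [neg-implies-rule on 1]
4. not r, u   [or-rule on 2 (branches; this branch)]
5. not Dia (q or not r), v   [neg-Box-rule on 3: fresh world v, uRv]
6. not (q or not r), u   [neg-Dia-rule on 5 via vRu]
7. not q, u   [neg-or-rule on 6]
8. r, u   [neg-or-rule on 6]
Accessibility: uRu, uRv, vRu, vRv
Branch closes: r and not r both at u.
Every branch closes (one shown): valid in S5.
S4-tableau for the negation not ((q or not r) implies Box Dia (q or not r)):
1. not ((q or not r) implies Box Dia (q or not r)), u
2. q or not r, u   [neg-implies-rule on 1]
3. not Box Dia (q or not r), u   [neg-implies-rule on 1]
4. not r, u   [or-rule on 2 (branches; this branch)]
5. not Dia (q or not r), v   [neg-Box-rule on 3: fresh world v, uRv]
6. not (q or not r), v   [neg-Dia-rule on 5 via vRv]
7. not q, v   [neg-or-rule on 6]
8. r, v   [neg-or-rule on 6]
Accessibility: uRu, uRv, vRv
Complete open branch: countermodel on an S4-frame, so not valid in S4, nor in K, T (the same frame is also a K-frame and a T-frame).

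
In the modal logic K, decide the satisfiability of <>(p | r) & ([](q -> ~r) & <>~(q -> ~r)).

1. <>(p | r) & ([](q -> ~r) & <>~(q -> ~r)), w0
2. <>(p | r), w0   [&-rule on 1]
3. [](q -> ~r) & <>~(q -> ~r), w0   [&-rule on 1]
4. [](q -> ~r), w0   [&-rule on 3]
5. <>~(q -> ~r), w0   [&-rule on 3]
6. p | r, w1   [<>-rule on 2: fresh world w1, w0Rw1]
7. q -> ~r, w1   [[]-rule on 4 via w0Rw1]
8. r, w1   [|-rule on 6 (branches; this branch)]
9. ~q, w1   [->-rule on 7 (branches; this branch)]
10. ~(q -> ~r), w2   [<>-rule on 5: fresh world w2, w0Rw2]
11. q, w2   [~->-rule on 10]
12. r, w2   [~->-rule on 10]
13. q -> ~r, w2   [[]-rule on 4 via w0Rw2]
14. ~r, w2   [->-rule on 13 (branches; this branch)]
Accessibility: w0Rw1, w0Rw2
Branch closes: r and ~r both at w2.
All branches of the tableau close; one closing branch shown above.

Unsatisfiable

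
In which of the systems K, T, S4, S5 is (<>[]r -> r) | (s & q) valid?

S5

S4-tableau for the negation ~((<>[]r -> r) | (s & q)):
1. ~((<>[]r -> r) | (s & q)), w0
2. ~(<>[]r -> r), w0   [~|-rule on 1]
3. ~(s & q), w0   [~|-rule on 1]
4. <>[]r, w0   [~->-rule on 2]
5. ~r, w0   [~->-rule on 2]
6. ~q, w0   [~&-rule on 3 (branches; this branch)]
7. []r, w1   [<>-rule on 4: fresh world w1, w0Rw1]
8. r, w1   [[]-rule on 7 via w1Rw1]
Accessibility: w0Rw0, w0Rw1, w1Rw1
Complete open branch: countermodel on an S4-frame, so not valid in S4, nor in K, T (the same frame is also a K-frame and a T-frame).
S5-tableau for the negation ~((<>[]r -> r) | (s & q)):
1. ~((<>[]r -> r) | (s & q)), w0
2. ~(<>[]r -> r), w0   [~|-rule on 1]
3. ~(s & q), w0   [~|-rule on 1]
4. <>[]r, w0   [~->-rule on 2]
5. ~r, w0   [~->-rule on 2]
6. ~q, w0   [~&-rule on 3 (branches; this branch)]
7. []r, w1   [<>-rule on 4: fresh world w1, w0Rw1]
8. r, w0   [[]-rule on 7 via w1Rw0]
Accessibility: w0Rw0, w0Rw1, w1Rw0, w1Rw1
Branch closes: r and ~r both at w0.
Every branch closes (one shown): valid in S5.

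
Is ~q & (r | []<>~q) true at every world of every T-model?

Not valid

Tableau for the negation ~(~q & (r | []<>~q)):
1. ~(~q & (r | []<>~q)), w0
2. ~(r | []<>~q), w0
3. ~r, w0
4. ~[]<>~q, w0
5. ~<>~q, w1
6. q, w1
Accessibility: w0Rw0, w0Rw1, w1Rw1
The negation has an open branch (countermodel exists).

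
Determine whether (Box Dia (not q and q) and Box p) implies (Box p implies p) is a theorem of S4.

Valid

Tableau for the negation not ((Box Dia (not q and q) and Box p) implies (Box p implies p)):
1. not ((Box Dia (not q and q) and Box p) implies (Box p implies p)), 0
2. Box Dia (not q and q) and Box p, 0   [neg-implies-rule on 1]
3. not (Box p implies p), 0   [neg-implies-rule on 1]
4. Box Dia (not q and q), 0   [and-rule on 2]
5. Box p, 0   [and-rule on 2]
6. not p, 0   [neg-implies-rule on 3]
7. Dia (not q and q), 0   [Box-rule on 4 via 0R0]
8. p, 0   [Box-rule on 5 via 0R0]
Accessibility: 0R0
Branch closes: p and not p both at 0.
Every branch of the negation's tableau closes; the branch above is one of them.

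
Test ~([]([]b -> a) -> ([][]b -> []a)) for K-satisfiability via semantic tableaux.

Unsatisfiable

1. ~([]([]b -> a) -> ([][]b -> []a)), u
2. []([]b -> a), u
3. ~([][]b -> []a), u
4. [][]b, u
5. ~[]a, u
6. ~a, v
7. []b -> a, v
8. []b, v
9. ~[]b, v
10. ~b, w
11. b, w
Accessibility: uRv, vRw
Branch closes: b and ~b both at w.
All branches of the tableau close; one closing branch shown above.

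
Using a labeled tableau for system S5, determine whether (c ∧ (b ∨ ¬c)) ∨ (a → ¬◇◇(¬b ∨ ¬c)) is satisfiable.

Satisfiable

1. (c ∧ (b ∨ ¬c)) ∨ (a → ¬◇◇(¬b ∨ ¬c)), u
2. a → ¬◇◇(¬b ∨ ¬c), u
3. ¬◇◇(¬b ∨ ¬c), u
4. ¬◇(¬b ∨ ¬c), u
5. ¬(¬b ∨ ¬c), u
6. b, u
7. c, u
Accessibility: uRu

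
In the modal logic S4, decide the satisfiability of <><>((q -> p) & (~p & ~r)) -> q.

1. <><>((q -> p) & (~p & ~r)) -> q, 0
2. q, 0   [->-rule on 1 (branches; this branch)]
Accessibility: 0R0

Satisfiable (open branch found)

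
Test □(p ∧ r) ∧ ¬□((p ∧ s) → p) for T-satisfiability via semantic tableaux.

1. □(p ∧ r) ∧ ¬□((p ∧ s) → p), w0
2. □(p ∧ r), w0
3. ¬□((p ∧ s) → p), w0
4. p ∧ r, w0
5. p, w0
6. r, w0
7. ¬((p ∧ s) → p), w1
8. p ∧ s, w1
9. ¬p, w1
10. p, w1
11. s, w1
Accessibility: w0Rw0, w0Rw1, w1Rw1
Branch closes: p and ¬p both at w1.
All branches of the tableau close; one closing branch shown above.

Unsatisfiable (every branch closes)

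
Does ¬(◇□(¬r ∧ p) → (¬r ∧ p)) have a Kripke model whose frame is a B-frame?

1. ¬(◇□(¬r ∧ p) → (¬r ∧ p)), w0
2. ◇□(¬r ∧ p), w0   [¬→-rule on 1]
3. ¬(¬r ∧ p), w0   [¬→-rule on 1]
4. ¬p, w0   [¬∧-rule on 3 (branches; this branch)]
5. □(¬r ∧ p), w1   [◇-rule on 2: fresh world w1, w0Rw1]
6. ¬r ∧ p, w0   [□-rule on 5 via w1Rw0]
7. ¬r, w0   [∧-rule on 6]
8. p, w0   [∧-rule on 6]
Accessibility: w0Rw0, w0Rw1, w1Rw0, w1Rw1
Branch closes: p and ¬p both at w0.
All branches of the tableau close; one closing branch shown above.

No, unsatisfiable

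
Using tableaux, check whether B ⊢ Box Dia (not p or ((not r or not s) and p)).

Tableau for the negation not Box Dia (not p or ((not r or not s) and p)):
1. not Box Dia (not p or ((not r or not s) and p)), w0
2. not Dia (not p or ((not r or not s) and p)), w1
3. not (not p or ((not r or not s) and p)), w0
4. p, w0
5. not ((not r or not s) and p), w0
6. not (not p or ((not r or not s) and p)), w1
7. p, w1
8. not ((not r or not s) and p), w1
9. not (not r or not s), w0
10. r, w0
11. s, w0
12. not (not r or not s), w1
13. r, w1
14. s, w1
Accessibility: w0Rw0, w0Rw1, w1Rw0, w1Rw1
The negation has an open branch (countermodel exists).

Invalid (countermodel exists)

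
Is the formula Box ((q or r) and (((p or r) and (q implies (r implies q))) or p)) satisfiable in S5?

Satisfiable

1. Box ((q or r) and (((p or r) and (q implies (r implies q))) or p)), 0
2. (q or r) and (((p or r) and (q implies (r implies q))) or p), 0   [Box-rule on 1 via 0R0]
3. q or r, 0   [and-rule on 2]
4. ((p or r) and (q implies (r implies q))) or p, 0   [and-rule on 2]
5. r, 0   [or-rule on 3 (branches; this branch)]
6. p, 0   [or-rule on 4 (branches; this branch)]
Accessibility: 0R0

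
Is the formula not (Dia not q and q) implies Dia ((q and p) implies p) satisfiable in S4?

Satisfiable

1. not (Dia not q and q) implies Dia ((q and p) implies p), 0
2. Dia ((q and p) implies p), 0   [implies-rule on 1 (branches; this branch)]
3. (q and p) implies p, 1   [Dia-rule on 2: fresh world 1, 0R1]
4. p, 1   [implies-rule on 3 (branches; this branch)]
Accessibility: 0R0, 0R1, 1R1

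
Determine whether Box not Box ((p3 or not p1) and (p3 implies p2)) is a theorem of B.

Tableau for the negation not Box not Box ((p3 or not p1) and (p3 implies p2)):
1. not Box not Box ((p3 or not p1) and (p3 implies p2)), w0
2. Box ((p3 or not p1) and (p3 implies p2)), w1   [neg-Box-rule on 1: fresh world w1, w0Rw1]
3. (p3 or not p1) and (p3 implies p2), w0   [Box-rule on 2 via w1Rw0]
4. p3 or not p1, w0   [and-rule on 3]
5. p3 implies p2, w0   [and-rule on 3]
6. (p3 or not p1) and (p3 implies p2), w1   [Box-rule on 2 via w1Rw1]
7. p3 or not p1, w1   [and-rule on 6]
8. p3 implies p2, w1   [and-rule on 6]
9. not p1, w0   [or-rule on 4 (branches; this branch)]
10. p2, w0   [implies-rule on 5 (branches; this branch)]
11. not p1, w1   [or-rule on 7 (branches; this branch)]
12. p2, w1   [implies-rule on 8 (branches; this branch)]
Accessibility: w0Rw0, w0Rw1, w1Rw0, w1Rw1
The negation has an open branch (countermodel exists).

Not valid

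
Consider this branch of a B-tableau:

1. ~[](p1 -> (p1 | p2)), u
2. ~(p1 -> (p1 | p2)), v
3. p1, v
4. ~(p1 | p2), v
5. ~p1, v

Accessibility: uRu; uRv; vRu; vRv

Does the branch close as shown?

Yes, closed

Both p1 and ~p1 appear at v.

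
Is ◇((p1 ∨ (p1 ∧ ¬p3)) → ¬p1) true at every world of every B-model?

Tableau for the negation ¬◇((p1 ∨ (p1 ∧ ¬p3)) → ¬p1):
1. ¬◇((p1 ∨ (p1 ∧ ¬p3)) → ¬p1), u
2. ¬((p1 ∨ (p1 ∧ ¬p3)) → ¬p1), u
3. p1 ∨ (p1 ∧ ¬p3), u
4. p1, u
5. p1 ∧ ¬p3, u
6. ¬p3, u
Accessibility: uRu
The negation has an open branch (countermodel exists).

Not valid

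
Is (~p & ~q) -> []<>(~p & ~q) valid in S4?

Tableau for the negation ~((~p & ~q) -> []<>(~p & ~q)):
1. ~((~p & ~q) -> []<>(~p & ~q)), u
2. ~p & ~q, u
3. ~[]<>(~p & ~q), u
4. ~p, u
5. ~q, u
6. ~<>(~p & ~q), v
7. ~(~p & ~q), v
8. q, v
Accessibility: uRu, uRv, vRv
The negation has an open branch (countermodel exists).

Invalid (countermodel exists)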